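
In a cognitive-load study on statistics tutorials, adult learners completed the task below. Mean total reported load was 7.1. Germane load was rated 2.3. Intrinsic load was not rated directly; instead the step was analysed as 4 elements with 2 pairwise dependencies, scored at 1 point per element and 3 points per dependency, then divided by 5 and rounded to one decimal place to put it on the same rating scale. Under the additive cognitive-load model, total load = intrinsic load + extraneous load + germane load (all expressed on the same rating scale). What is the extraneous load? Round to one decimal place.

Intrinsic (element-interactivity): (4 × 1 + 2 × 3) / 5 = 10 / 5 = 2.0000 → 2.0.
extraneous load = total − intrinsic − germane
             = 7.1 − 2.0 − 2.3 = 2.8.

2.8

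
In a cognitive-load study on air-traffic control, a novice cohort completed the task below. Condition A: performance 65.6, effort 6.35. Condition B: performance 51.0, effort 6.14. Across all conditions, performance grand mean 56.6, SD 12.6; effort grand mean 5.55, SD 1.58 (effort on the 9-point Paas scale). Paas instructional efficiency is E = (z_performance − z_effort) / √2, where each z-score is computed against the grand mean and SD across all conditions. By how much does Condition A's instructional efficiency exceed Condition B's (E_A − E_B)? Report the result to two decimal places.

Condition A: z_P = (65.6 − 56.6)/12.6 = 0.7143; z_E = (6.35 − 5.55)/1.58 = 0.5063; E_A = (0.7143 − 0.5063)/√2 = 0.1471.
Condition B: z_P = (51.0 − 56.6)/12.6 = -0.4444; z_E = (6.14 − 5.55)/1.58 = 0.3734; E_B = (-0.4444 − 0.3734)/√2 = -0.5783.
E_A − E_B = 0.1471 − (-0.5783) = 0.7254 ≈ 0.73.

0.73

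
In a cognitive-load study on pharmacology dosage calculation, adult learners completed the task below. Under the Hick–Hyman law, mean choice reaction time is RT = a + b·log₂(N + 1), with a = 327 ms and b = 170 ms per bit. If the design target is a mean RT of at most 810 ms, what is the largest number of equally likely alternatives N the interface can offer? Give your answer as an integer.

6

Set 327 + 170·log₂(N + 1) ≤ 810.
log₂(N + 1) ≤ (810 − 327) / 170 = 2.8412.
N + 1 ≤ 2^2.8412 = 7.1662.
N ≤ 6.1662, so the largest integer N is 6.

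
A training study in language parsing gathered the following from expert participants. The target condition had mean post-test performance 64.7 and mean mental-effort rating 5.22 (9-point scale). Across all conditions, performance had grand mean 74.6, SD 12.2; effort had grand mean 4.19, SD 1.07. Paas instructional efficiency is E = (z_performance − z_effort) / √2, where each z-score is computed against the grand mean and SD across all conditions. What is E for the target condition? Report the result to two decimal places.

-1.25

z_performance = (64.7 − 74.6) / 12.2 = -9.9000 / 12.2 = -0.8115.
z_effort = (5.22 − 4.19) / 1.07 = 1.0300 / 1.07 = 0.9626.
z_P − z_E = -0.8115 − 0.9626 = -1.7741.
E = -1.7741 / √2 = -1.7741 / 1.41421 = -1.2545 ≈ -1.25.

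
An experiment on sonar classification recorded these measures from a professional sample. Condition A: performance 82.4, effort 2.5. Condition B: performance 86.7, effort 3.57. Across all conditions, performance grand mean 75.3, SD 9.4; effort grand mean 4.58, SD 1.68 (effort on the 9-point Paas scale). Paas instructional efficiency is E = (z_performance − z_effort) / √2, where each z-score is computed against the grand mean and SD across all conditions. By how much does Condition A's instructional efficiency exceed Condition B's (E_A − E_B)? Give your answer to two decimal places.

0.13

Condition A: z_P = (82.4 − 75.3)/9.4 = 0.7553; z_E = (2.5 − 4.58)/1.68 = -1.2381; E_A = (0.7553 − (-1.2381))/√2 = 1.4095.
Condition B: z_P = (86.7 − 75.3)/9.4 = 1.2128; z_E = (3.57 − 4.58)/1.68 = -0.6012; E_B = (1.2128 − (-0.6012))/√2 = 1.2827.
E_A − E_B = 1.4095 − 1.2827 = 0.1268 ≈ 0.13.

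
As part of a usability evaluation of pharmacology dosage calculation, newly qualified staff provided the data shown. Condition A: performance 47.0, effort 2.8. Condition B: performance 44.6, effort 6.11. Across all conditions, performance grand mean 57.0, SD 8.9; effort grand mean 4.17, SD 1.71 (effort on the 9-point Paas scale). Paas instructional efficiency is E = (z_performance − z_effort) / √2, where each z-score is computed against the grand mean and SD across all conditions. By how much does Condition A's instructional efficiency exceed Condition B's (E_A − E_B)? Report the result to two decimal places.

1.56

Condition A: z_P = (47.0 − 57.0)/8.9 = -1.1236; z_E = (2.8 − 4.17)/1.71 = -0.8012; E_A = (-1.1236 − (-0.8012))/√2 = -0.2280.
Condition B: z_P = (44.6 − 57.0)/8.9 = -1.3933; z_E = (6.11 − 4.17)/1.71 = 1.1345; E_B = (-1.3933 − 1.1345)/√2 = -1.7874.
E_A − E_B = -0.2280 − (-1.7874) = 1.5594 ≈ 1.56.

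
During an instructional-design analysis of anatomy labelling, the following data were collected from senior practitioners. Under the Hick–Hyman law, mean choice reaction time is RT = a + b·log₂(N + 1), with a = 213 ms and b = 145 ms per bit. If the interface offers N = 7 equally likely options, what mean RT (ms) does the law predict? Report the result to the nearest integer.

log₂(7 + 1) = log₂(8) = 3.0000.
RT = 213 + 145 × 3.0000 = 213 + 435.0000 = 648.0000 ms.
≈ 648 ms.

648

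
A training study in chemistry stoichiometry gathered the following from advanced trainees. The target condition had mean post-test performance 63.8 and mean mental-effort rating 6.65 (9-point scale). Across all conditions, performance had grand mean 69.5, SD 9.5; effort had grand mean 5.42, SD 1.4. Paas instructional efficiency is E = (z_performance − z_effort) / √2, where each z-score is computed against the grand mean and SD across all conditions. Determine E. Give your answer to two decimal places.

-1.05

z_performance = (63.8 − 69.5) / 9.5 = -5.7000 / 9.5 = -0.6000.
z_effort = (6.65 − 5.42) / 1.4 = 1.2300 / 1.4 = 0.8786.
z_P − z_E = -0.6000 − 0.8786 = -1.4786.
E = -1.4786 / √2 = -1.4786 / 1.41421 = -1.0455 ≈ -1.05.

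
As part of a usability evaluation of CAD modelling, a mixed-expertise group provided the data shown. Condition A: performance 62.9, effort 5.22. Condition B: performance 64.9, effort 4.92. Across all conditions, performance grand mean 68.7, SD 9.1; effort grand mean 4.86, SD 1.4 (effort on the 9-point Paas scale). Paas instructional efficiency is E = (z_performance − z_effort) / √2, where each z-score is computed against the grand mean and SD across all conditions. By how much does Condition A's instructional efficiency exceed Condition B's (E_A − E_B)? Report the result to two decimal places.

Condition A: z_P = (62.9 − 68.7)/9.1 = -0.6374; z_E = (5.22 − 4.86)/1.4 = 0.2571; E_A = (-0.6374 − 0.2571)/√2 = -0.6325.
Condition B: z_P = (64.9 − 68.7)/9.1 = -0.4176; z_E = (4.92 − 4.86)/1.4 = 0.0429; E_B = (-0.4176 − 0.0429)/√2 = -0.3256.
E_A − E_B = -0.6325 − (-0.3256) = -0.3069 ≈ -0.31.

-0.31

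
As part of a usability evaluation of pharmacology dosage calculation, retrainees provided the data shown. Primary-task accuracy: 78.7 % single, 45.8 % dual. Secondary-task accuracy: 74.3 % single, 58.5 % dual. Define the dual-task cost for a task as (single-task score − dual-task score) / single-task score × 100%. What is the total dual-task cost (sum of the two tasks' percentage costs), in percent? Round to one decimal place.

Primary cost = (78.7 − 45.8) / 78.7 × 100% = 41.8043%.
Secondary cost = (74.3 − 58.5) / 74.3 × 100% = 21.2651%.
Total = 41.8043% + 21.2651% = 63.0694% ≈ 63.1%.

63.1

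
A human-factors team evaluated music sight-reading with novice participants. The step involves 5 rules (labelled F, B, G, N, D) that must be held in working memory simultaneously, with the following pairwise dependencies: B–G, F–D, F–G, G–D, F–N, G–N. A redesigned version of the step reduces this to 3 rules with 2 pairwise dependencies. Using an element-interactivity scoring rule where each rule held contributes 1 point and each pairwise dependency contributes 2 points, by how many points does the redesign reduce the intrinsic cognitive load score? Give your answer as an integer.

Original: 5 × 1 + 6 × 2 = 5 + 12 = 17.
Redesigned: 3 × 1 + 2 × 2 = 3 + 4 = 7.
Reduction = 17 − 7 = 10.

10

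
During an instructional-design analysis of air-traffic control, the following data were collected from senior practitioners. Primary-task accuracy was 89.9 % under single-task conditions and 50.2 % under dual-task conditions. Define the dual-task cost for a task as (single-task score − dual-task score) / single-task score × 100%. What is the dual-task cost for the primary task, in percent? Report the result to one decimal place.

Cost = (89.9 − 50.2) / 89.9 × 100%
     = 39.7000 / 89.9 × 100% = 44.1602%.
≈ 44.2%.

44.2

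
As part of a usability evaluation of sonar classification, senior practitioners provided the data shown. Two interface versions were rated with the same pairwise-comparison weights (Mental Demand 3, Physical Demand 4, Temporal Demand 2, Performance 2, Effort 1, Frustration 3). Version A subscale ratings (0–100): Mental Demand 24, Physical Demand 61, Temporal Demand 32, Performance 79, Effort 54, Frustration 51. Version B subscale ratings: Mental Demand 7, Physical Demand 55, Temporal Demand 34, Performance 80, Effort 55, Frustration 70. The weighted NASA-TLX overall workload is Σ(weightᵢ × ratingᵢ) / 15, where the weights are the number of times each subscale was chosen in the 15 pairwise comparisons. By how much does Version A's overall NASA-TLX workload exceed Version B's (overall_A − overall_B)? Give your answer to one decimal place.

0.7

Version A weighted sum = 3·24 + 4·61 + 2·32 + 2·79 + 1·54 + 3·51 = 72 + 244 + 64 + 158 + 54 + 153 = 745; overall_A = 745/15 = 49.6667.
Version B weighted sum = 3·7 + 4·55 + 2·34 + 2·80 + 1·55 + 3·70 = 21 + 220 + 68 + 160 + 55 + 210 = 734; overall_B = 734/15 = 48.9333.
Difference = 49.6667 − 48.9333 = 0.7334 ≈ 0.7.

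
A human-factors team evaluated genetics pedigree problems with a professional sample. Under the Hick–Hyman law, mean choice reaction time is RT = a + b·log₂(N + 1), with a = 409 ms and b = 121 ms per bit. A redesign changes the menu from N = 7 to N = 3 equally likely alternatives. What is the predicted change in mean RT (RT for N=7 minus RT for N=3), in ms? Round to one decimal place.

RT(7) = 409 + 121·log₂(8) = 409 + 121·3.0000 = 772.0000 ms.
RT(3) = 409 + 121·log₂(4) = 409 + 121·2.0000 = 651.0000 ms.
Difference = 772.0000 − 651.0000 = 121.0000 ≈ 121.0 ms.

121.0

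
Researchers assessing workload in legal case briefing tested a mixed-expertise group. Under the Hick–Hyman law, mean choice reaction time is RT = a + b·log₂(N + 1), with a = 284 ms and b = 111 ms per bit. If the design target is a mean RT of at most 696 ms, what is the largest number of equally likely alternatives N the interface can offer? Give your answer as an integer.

12

Set 284 + 111·log₂(N + 1) ≤ 696.
log₂(N + 1) ≤ (696 − 284) / 111 = 3.7117.
N + 1 ≤ 2^3.7117 = 13.1019.
N ≤ 12.1019, so the largest integer N is 12.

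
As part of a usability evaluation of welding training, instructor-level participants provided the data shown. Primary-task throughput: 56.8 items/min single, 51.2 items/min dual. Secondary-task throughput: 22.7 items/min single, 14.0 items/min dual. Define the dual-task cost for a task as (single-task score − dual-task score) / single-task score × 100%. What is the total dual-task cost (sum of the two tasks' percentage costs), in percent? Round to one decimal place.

Primary cost = (56.8 − 51.2) / 56.8 × 100% = 9.8592%.
Secondary cost = (22.7 − 14.0) / 22.7 × 100% = 38.3260%.
Total = 9.8592% + 38.3260% = 48.1852% ≈ 48.2%.

48.2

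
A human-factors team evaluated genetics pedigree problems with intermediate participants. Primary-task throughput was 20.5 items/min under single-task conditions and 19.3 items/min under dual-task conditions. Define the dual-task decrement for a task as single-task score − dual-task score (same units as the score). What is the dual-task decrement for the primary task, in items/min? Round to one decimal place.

Decrement = 20.5 − 19.3 = 1.2000 items/min ≈ 1.2 items/min.

1.2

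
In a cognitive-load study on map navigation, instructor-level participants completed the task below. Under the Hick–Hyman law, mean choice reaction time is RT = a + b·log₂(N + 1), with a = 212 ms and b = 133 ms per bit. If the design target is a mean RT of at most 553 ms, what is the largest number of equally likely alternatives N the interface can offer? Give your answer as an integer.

4

Set 212 + 133·log₂(N + 1) ≤ 553.
log₂(N + 1) ≤ (553 − 212) / 133 = 2.5639.
N + 1 ≤ 2^2.5639 = 5.9130.
N ≤ 4.9130, so the largest integer N is 4.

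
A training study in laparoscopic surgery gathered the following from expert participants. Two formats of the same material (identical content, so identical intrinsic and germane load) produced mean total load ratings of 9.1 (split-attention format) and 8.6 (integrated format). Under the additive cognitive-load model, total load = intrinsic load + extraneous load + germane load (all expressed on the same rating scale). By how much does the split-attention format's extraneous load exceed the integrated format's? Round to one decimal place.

0.5

Intrinsic and germane load are equal across formats, so the difference in total load equals the difference in extraneous load.
Extraneous-load difference = 9.1 − 8.6 = 0.5.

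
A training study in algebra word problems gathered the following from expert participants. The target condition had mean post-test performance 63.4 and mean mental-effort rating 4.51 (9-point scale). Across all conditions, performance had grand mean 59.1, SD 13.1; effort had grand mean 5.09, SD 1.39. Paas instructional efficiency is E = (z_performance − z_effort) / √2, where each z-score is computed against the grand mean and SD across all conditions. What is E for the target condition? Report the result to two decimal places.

z_performance = (63.4 − 59.1) / 13.1 = 4.3000 / 13.1 = 0.3282.
z_effort = (4.51 − 5.09) / 1.39 = -0.5800 / 1.39 = -0.4173.
z_P − z_E = 0.3282 − (-0.4173) = 0.7455.
E = 0.7455 / √2 = 0.7455 / 1.41421 = 0.5271 ≈ 0.53.

0.53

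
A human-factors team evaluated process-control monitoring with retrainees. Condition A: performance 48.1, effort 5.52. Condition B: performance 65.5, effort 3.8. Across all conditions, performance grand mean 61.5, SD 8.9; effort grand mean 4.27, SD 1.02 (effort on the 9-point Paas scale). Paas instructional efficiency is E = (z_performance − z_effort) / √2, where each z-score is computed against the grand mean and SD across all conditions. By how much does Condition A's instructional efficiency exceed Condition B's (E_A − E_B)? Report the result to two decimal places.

Condition A: z_P = (48.1 − 61.5)/8.9 = -1.5056; z_E = (5.52 − 4.27)/1.02 = 1.2255; E_A = (-1.5056 − 1.2255)/√2 = -1.9312.
Condition B: z_P = (65.5 − 61.5)/8.9 = 0.4494; z_E = (3.8 − 4.27)/1.02 = -0.4608; E_B = (0.4494 − (-0.4608))/√2 = 0.6436.
E_A − E_B = -1.9312 − 0.6436 = -2.5748 ≈ -2.57.

-2.57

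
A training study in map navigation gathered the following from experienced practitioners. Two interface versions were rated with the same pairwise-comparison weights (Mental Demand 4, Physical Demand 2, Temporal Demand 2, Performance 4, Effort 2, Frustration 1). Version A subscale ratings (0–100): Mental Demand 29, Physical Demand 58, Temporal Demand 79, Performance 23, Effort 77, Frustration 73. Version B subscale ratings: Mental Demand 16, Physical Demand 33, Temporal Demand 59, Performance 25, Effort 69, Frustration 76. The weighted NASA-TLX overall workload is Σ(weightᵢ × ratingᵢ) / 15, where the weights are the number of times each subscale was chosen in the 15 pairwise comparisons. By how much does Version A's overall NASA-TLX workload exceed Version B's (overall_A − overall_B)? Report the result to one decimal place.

9.8

Version A weighted sum = 4·29 + 2·58 + 2·79 + 4·23 + 2·77 + 1·73 = 116 + 116 + 158 + 92 + 154 + 73 = 709; overall_A = 709/15 = 47.2667.
Version B weighted sum = 4·16 + 2·33 + 2·59 + 4·25 + 2·69 + 1·76 = 64 + 66 + 118 + 100 + 138 + 76 = 562; overall_B = 562/15 = 37.4667.
Difference = 47.2667 − 37.4667 = 9.8000 ≈ 9.8.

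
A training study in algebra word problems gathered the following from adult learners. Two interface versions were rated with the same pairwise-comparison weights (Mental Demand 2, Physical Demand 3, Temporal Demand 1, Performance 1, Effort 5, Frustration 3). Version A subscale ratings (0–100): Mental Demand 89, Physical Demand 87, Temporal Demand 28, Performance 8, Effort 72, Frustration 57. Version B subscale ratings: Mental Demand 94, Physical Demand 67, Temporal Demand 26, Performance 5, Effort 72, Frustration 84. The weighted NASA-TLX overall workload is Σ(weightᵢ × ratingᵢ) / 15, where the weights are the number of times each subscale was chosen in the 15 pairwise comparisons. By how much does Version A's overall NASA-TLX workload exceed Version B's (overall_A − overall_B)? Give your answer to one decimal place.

-1.7

Version A weighted sum = 2·89 + 3·87 + 1·28 + 1·8 + 5·72 + 3·57 = 178 + 261 + 28 + 8 + 360 + 171 = 1006; overall_A = 1006/15 = 67.0667.
Version B weighted sum = 2·94 + 3·67 + 1·26 + 1·5 + 5·72 + 3·84 = 188 + 201 + 26 + 5 + 360 + 252 = 1032; overall_B = 1032/15 = 68.8000.
Difference = 67.0667 − 68.8000 = -1.7333 ≈ -1.7.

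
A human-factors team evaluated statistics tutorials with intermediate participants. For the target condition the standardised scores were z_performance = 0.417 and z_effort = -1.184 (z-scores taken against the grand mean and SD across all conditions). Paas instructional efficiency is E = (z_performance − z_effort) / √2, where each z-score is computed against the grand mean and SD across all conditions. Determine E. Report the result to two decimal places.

z_P − z_E = 0.417 − (-1.184) = 1.6010.
E = 1.6010 / √2 = 1.6010 / 1.41421 = 1.1321 ≈ 1.13.

1.13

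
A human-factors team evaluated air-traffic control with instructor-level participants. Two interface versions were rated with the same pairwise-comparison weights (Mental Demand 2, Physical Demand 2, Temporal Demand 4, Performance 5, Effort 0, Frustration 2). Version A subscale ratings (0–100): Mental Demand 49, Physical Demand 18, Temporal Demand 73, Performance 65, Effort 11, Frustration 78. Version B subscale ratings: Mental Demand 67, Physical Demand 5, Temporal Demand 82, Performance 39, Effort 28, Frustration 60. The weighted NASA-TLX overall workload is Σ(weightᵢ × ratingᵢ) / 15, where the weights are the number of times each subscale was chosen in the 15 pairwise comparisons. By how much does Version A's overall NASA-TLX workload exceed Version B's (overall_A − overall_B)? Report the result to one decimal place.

Version A weighted sum = 2·49 + 2·18 + 4·73 + 5·65 + 0·11 + 2·78 = 98 + 36 + 292 + 325 + 0 + 156 = 907; overall_A = 907/15 = 60.4667.
Version B weighted sum = 2·67 + 2·5 + 4·82 + 5·39 + 0·28 + 2·60 = 134 + 10 + 328 + 195 + 0 + 120 = 787; overall_B = 787/15 = 52.4667.
Difference = 60.4667 − 52.4667 = 8.0000 ≈ 8.0.

8.0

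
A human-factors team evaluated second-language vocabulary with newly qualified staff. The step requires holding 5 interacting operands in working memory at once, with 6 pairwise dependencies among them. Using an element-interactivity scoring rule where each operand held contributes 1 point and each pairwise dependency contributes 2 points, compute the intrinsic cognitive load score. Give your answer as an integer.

Element contribution: 5 × 1 = 5.
Interaction contribution: 6 × 2 = 12.
Intrinsic load = 5 + 12 = 17.

17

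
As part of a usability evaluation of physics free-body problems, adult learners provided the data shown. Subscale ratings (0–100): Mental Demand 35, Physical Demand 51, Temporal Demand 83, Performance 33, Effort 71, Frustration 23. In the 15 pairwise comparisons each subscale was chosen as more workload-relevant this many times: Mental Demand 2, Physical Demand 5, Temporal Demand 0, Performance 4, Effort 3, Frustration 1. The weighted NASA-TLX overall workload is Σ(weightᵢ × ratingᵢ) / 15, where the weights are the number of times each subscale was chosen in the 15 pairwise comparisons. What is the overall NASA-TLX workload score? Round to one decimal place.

46.2

The tallies are the weights (they sum to 15).
Weighted sum = 2·35 + 5·51 + 0·83 + 4·33 + 3·71 + 1·23
            = 70 + 255 + 0 + 132 + 213 + 23 = 693.
Overall workload = 693 / 15 = 46.2000 ≈ 46.2.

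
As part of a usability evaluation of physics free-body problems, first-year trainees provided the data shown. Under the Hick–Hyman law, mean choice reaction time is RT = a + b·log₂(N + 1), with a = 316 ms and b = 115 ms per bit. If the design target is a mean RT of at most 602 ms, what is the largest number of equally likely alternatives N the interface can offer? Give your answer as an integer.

Set 316 + 115·log₂(N + 1) ≤ 602.
log₂(N + 1) ≤ (602 − 316) / 115 = 2.4870.
N + 1 ≤ 2^2.4870 = 5.6061.
N ≤ 4.6061, so the largest integer N is 4.

4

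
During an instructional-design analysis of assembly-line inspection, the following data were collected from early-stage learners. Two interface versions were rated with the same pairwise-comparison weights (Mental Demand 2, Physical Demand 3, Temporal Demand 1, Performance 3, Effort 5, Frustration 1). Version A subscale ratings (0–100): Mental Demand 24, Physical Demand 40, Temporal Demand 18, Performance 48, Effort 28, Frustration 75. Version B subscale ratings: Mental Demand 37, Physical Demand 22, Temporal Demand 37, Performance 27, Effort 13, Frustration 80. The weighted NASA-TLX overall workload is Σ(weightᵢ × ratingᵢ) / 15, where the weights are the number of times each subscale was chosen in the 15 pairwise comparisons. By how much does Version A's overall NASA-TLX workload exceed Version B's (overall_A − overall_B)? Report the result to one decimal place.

9.5

Version A weighted sum = 2·24 + 3·40 + 1·18 + 3·48 + 5·28 + 1·75 = 48 + 120 + 18 + 144 + 140 + 75 = 545; overall_A = 545/15 = 36.3333.
Version B weighted sum = 2·37 + 3·22 + 1·37 + 3·27 + 5·13 + 1·80 = 74 + 66 + 37 + 81 + 65 + 80 = 403; overall_B = 403/15 = 26.8667.
Difference = 36.3333 − 26.8667 = 9.4666 ≈ 9.5.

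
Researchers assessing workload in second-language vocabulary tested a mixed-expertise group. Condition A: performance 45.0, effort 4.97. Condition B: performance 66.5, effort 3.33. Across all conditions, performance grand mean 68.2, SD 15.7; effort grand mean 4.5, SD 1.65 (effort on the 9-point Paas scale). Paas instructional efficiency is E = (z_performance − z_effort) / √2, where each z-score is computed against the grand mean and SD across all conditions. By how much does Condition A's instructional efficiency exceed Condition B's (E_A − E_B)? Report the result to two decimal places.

Condition A: z_P = (45.0 − 68.2)/15.7 = -1.4777; z_E = (4.97 − 4.5)/1.65 = 0.2848; E_A = (-1.4777 − 0.2848)/√2 = -1.2463.
Condition B: z_P = (66.5 − 68.2)/15.7 = -0.1083; z_E = (3.33 − 4.5)/1.65 = -0.7091; E_B = (-0.1083 − (-0.7091))/√2 = 0.4248.
E_A − E_B = -1.2463 − 0.4248 = -1.6711 ≈ -1.67.

-1.67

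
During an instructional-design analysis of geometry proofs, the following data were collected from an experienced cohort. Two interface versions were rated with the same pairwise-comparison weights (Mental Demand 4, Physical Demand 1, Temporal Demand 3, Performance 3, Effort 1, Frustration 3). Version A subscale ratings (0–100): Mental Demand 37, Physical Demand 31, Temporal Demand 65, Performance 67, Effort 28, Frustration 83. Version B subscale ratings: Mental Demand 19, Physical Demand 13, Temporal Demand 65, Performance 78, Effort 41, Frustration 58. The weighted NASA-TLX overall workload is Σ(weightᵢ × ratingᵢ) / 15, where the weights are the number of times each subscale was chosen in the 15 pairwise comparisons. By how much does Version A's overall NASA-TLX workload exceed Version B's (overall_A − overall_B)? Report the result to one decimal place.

7.9

Version A weighted sum = 4·37 + 1·31 + 3·65 + 3·67 + 1·28 + 3·83 = 148 + 31 + 195 + 201 + 28 + 249 = 852; overall_A = 852/15 = 56.8000.
Version B weighted sum = 4·19 + 1·13 + 3·65 + 3·78 + 1·41 + 3·58 = 76 + 13 + 195 + 234 + 41 + 174 = 733; overall_B = 733/15 = 48.8667.
Difference = 56.8000 − 48.8667 = 7.9333 ≈ 7.9.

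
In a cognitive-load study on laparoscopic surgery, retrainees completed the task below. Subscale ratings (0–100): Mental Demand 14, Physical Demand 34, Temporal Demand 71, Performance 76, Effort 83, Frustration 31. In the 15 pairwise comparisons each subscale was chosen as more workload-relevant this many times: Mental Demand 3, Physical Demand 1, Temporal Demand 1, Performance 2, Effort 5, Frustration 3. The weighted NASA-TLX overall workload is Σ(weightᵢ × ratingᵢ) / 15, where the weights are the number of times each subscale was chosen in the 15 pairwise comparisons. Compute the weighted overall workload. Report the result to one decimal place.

53.8

The tallies are the weights (they sum to 15).
Weighted sum = 3·14 + 1·34 + 1·71 + 2·76 + 5·83 + 3·31
            = 42 + 34 + 71 + 152 + 415 + 93 = 807.
Overall workload = 807 / 15 = 53.8000 ≈ 53.8.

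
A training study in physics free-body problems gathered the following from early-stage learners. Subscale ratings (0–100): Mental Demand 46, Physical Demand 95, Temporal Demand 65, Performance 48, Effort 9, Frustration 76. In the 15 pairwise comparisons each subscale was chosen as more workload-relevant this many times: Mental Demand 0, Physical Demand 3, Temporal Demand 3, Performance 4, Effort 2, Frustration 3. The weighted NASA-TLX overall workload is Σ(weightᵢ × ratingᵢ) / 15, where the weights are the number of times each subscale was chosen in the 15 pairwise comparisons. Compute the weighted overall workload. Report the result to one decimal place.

61.2

The tallies are the weights (they sum to 15).
Weighted sum = 0·46 + 3·95 + 3·65 + 4·48 + 2·9 + 3·76
            = 0 + 285 + 195 + 192 + 18 + 228 = 918.
Overall workload = 918 / 15 = 61.2000 ≈ 61.2.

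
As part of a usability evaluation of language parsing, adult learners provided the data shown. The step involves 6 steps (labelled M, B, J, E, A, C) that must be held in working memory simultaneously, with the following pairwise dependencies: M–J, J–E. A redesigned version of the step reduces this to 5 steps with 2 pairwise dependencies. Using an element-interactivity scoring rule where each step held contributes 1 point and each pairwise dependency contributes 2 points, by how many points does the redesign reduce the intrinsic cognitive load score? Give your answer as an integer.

Original: 6 × 1 + 2 × 2 = 6 + 4 = 10.
Redesigned: 5 × 1 + 2 × 2 = 5 + 4 = 9.
Reduction = 10 − 9 = 1.

1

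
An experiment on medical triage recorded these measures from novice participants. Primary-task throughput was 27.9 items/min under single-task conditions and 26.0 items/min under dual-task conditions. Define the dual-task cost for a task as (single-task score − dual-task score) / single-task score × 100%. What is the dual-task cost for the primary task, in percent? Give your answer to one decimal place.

6.8

Cost = (27.9 − 26.0) / 27.9 × 100%
     = 1.9000 / 27.9 × 100% = 6.8100%.
≈ 6.8%.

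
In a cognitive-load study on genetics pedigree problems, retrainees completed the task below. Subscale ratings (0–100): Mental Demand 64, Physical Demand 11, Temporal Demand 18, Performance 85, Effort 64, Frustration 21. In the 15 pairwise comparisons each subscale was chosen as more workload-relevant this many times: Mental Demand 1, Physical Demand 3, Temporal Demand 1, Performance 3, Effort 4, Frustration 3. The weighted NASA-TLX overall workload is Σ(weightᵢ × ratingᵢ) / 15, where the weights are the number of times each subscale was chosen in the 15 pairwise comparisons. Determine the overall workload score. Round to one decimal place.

45.9

The tallies are the weights (they sum to 15).
Weighted sum = 1·64 + 3·11 + 1·18 + 3·85 + 4·64 + 3·21
            = 64 + 33 + 18 + 255 + 256 + 63 = 689.
Overall workload = 689 / 15 = 45.9333 ≈ 45.9.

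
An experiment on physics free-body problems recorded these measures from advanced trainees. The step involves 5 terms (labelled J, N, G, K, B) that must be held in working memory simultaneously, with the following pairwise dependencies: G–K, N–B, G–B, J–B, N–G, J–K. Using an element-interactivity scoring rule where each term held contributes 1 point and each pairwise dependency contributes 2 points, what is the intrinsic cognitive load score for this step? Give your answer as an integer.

17

Count of terms held simultaneously: 5.
Count of pairwise dependencies listed: 6.
Element contribution: 5 × 1 = 5.
Interaction contribution: 6 × 2 = 12.
Intrinsic load = 5 + 12 = 17.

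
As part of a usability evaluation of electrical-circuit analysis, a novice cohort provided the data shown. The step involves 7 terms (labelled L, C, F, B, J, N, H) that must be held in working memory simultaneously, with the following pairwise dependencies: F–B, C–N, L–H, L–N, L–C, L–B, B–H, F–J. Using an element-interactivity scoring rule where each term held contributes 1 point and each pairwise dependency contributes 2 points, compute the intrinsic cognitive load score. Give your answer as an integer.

23

Count of terms held simultaneously: 7.
Count of pairwise dependencies listed: 8.
Element contribution: 7 × 1 = 7.
Interaction contribution: 8 × 2 = 16.
Intrinsic load = 7 + 16 = 23.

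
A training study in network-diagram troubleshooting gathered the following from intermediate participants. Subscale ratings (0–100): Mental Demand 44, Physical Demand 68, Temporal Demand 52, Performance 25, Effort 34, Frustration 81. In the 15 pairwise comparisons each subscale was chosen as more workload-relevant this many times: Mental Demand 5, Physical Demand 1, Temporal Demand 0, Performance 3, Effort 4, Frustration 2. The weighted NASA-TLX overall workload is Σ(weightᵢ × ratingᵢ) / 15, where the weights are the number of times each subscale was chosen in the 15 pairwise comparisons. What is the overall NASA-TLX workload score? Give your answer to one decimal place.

The tallies are the weights (they sum to 15).
Weighted sum = 5·44 + 1·68 + 0·52 + 3·25 + 4·34 + 2·81
            = 220 + 68 + 0 + 75 + 136 + 162 = 661.
Overall workload = 661 / 15 = 44.0667 ≈ 44.1.

44.1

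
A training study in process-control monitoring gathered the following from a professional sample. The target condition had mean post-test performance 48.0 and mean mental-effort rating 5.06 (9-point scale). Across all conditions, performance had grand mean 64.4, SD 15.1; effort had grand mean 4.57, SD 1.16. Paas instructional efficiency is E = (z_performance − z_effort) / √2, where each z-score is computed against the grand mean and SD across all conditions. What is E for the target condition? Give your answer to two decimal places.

-1.07

z_performance = (48.0 − 64.4) / 15.1 = -16.4000 / 15.1 = -1.0861.
z_effort = (5.06 − 4.57) / 1.16 = 0.4900 / 1.16 = 0.4224.
z_P − z_E = -1.0861 − 0.4224 = -1.5085.
E = -1.5085 / √2 = -1.5085 / 1.41421 = -1.0667 ≈ -1.07.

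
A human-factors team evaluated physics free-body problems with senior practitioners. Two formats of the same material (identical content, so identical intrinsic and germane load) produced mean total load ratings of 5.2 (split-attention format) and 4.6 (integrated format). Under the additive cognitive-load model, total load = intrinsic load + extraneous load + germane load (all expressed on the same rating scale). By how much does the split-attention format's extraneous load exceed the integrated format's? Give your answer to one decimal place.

Intrinsic and germane load are equal across formats, so the difference in total load equals the difference in extraneous load.
Extraneous-load difference = 5.2 − 4.6 = 0.6.

0.6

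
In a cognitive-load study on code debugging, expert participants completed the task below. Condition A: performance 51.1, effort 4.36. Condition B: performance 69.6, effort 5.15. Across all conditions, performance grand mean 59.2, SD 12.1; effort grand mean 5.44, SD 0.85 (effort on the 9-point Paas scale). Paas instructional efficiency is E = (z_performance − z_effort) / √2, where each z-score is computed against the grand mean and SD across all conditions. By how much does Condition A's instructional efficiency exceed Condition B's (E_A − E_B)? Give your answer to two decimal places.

Condition A: z_P = (51.1 − 59.2)/12.1 = -0.6694; z_E = (4.36 − 5.44)/0.85 = -1.2706; E_A = (-0.6694 − (-1.2706))/√2 = 0.4251.
Condition B: z_P = (69.6 − 59.2)/12.1 = 0.8595; z_E = (5.15 − 5.44)/0.85 = -0.3412; E_B = (0.8595 − (-0.3412))/√2 = 0.8490.
E_A − E_B = 0.4251 − 0.8490 = -0.4239 ≈ -0.42.

-0.42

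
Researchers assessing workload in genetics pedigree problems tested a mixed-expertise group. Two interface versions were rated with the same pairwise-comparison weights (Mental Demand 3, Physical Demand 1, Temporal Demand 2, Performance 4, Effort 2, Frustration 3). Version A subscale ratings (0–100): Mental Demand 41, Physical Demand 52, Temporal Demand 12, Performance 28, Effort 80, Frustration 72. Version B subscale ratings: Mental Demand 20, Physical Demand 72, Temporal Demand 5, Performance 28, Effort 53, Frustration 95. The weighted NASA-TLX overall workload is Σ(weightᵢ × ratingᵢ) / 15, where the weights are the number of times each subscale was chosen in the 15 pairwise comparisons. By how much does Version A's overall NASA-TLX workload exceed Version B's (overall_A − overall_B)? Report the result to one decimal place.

2.8

Version A weighted sum = 3·41 + 1·52 + 2·12 + 4·28 + 2·80 + 3·72 = 123 + 52 + 24 + 112 + 160 + 216 = 687; overall_A = 687/15 = 45.8000.
Version B weighted sum = 3·20 + 1·72 + 2·5 + 4·28 + 2·53 + 3·95 = 60 + 72 + 10 + 112 + 106 + 285 = 645; overall_B = 645/15 = 43.0000.
Difference = 45.8000 − 43.0000 = 2.8000 ≈ 2.8.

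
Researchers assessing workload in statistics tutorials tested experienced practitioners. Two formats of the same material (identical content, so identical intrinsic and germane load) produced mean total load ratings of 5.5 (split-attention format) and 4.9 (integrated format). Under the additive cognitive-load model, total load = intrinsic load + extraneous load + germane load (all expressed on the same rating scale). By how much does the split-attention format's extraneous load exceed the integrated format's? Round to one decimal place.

0.6

Intrinsic and germane load are equal across formats, so the difference in total load equals the difference in extraneous load.
Extraneous-load difference = 5.5 − 4.9 = 0.6.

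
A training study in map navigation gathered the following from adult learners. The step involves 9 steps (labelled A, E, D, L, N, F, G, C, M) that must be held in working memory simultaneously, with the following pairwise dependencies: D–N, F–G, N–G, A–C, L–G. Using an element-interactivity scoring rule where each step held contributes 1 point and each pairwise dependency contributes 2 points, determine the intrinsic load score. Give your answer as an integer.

Count of steps held simultaneously: 9.
Count of pairwise dependencies listed: 5.
Element contribution: 9 × 1 = 9.
Interaction contribution: 5 × 2 = 10.
Intrinsic load = 9 + 10 = 19.

19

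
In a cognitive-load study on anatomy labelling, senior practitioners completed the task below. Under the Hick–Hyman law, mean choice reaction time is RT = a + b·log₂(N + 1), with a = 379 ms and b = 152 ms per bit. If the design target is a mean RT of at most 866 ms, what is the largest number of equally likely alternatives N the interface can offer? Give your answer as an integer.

Set 379 + 152·log₂(N + 1) ≤ 866.
log₂(N + 1) ≤ (866 − 379) / 152 = 3.2039.
N + 1 ≤ 2^3.2039 = 9.2145.
N ≤ 8.2145, so the largest integer N is 8.

8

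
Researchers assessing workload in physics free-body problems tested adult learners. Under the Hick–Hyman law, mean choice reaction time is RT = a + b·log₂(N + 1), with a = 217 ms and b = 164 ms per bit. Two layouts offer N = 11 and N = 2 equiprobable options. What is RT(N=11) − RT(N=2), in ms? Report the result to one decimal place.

328.0

RT(11) = 217 + 164·log₂(12) = 217 + 164·3.5850 = 804.9400 ms.
RT(2) = 217 + 164·log₂(3) = 217 + 164·1.5850 = 476.9400 ms.
Difference = 804.9400 − 476.9400 = 328.0000 ≈ 328.0 ms.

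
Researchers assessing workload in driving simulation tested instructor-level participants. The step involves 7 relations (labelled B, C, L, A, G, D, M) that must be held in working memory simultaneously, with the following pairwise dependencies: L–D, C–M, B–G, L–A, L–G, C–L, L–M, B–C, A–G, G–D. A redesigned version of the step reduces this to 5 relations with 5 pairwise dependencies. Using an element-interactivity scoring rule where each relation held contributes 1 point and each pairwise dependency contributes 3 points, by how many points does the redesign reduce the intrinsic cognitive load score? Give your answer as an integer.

Original: 7 × 1 + 10 × 3 = 7 + 30 = 37.
Redesigned: 5 × 1 + 5 × 3 = 5 + 15 = 20.
Reduction = 37 − 20 = 17.

17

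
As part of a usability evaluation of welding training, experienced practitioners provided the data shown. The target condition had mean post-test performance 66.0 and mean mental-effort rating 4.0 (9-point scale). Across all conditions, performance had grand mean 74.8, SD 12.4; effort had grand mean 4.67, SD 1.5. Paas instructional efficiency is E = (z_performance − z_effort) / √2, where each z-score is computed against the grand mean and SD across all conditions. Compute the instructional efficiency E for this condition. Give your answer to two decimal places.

z_performance = (66.0 − 74.8) / 12.4 = -8.8000 / 12.4 = -0.7097.
z_effort = (4.0 − 4.67) / 1.5 = -0.6700 / 1.5 = -0.4467.
z_P − z_E = -0.7097 − (-0.4467) = -0.2630.
E = -0.2630 / √2 = -0.2630 / 1.41421 = -0.1860 ≈ -0.19.

-0.19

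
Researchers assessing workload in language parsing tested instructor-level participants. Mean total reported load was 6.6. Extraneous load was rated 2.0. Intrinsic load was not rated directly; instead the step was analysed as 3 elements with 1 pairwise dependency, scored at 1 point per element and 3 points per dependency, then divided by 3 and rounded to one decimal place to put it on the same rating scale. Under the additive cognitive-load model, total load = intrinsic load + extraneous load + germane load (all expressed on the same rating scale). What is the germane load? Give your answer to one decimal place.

Intrinsic (element-interactivity): (3 × 1 + 1 × 3) / 3 = 6 / 3 = 2.0000 → 2.0.
germane load = total − intrinsic − extraneous
             = 6.6 − 2.0 − 2.0 = 2.6.

2.6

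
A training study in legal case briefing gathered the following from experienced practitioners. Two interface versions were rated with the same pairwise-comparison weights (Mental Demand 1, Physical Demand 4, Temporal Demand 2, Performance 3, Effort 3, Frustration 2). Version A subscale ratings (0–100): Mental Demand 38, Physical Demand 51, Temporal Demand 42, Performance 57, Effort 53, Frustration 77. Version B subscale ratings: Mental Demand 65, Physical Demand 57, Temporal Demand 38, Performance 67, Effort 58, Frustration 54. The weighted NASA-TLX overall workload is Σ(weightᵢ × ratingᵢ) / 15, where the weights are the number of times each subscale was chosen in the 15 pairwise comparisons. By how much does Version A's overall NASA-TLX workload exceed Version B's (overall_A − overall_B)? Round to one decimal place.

Version A weighted sum = 1·38 + 4·51 + 2·42 + 3·57 + 3·53 + 2·77 = 38 + 204 + 84 + 171 + 159 + 154 = 810; overall_A = 810/15 = 54.0000.
Version B weighted sum = 1·65 + 4·57 + 2·38 + 3·67 + 3·58 + 2·54 = 65 + 228 + 76 + 201 + 174 + 108 = 852; overall_B = 852/15 = 56.8000.
Difference = 54.0000 − 56.8000 = -2.8000 ≈ -2.8.

-2.8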